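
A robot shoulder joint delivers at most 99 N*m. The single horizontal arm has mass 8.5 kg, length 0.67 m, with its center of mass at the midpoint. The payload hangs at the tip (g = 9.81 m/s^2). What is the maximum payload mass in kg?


tau_arm = m_arm*g*(L/2) = 8.5*9.81*0.67/2 = 27.9340 N*m
tau_payload = tau_max - tau_arm = 99 - 27.9340 = 71.0660
m_payload = tau_payload / (g*L) = 71.0660 / (9.81*0.67) = 10.8123

10.8123 kg


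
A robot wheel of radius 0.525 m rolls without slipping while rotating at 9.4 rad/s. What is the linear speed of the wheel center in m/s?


v = omega * r = 9.4 * 0.525 = 4.9350

4.9350 m/s


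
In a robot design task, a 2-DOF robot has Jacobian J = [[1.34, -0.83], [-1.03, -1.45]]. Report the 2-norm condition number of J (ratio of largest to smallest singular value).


JJ^T eigenvalues: trace(JJ^T) = 5.6479, det(JJ^T) = det(J)^2 = 7.82824441
s_max^2 = (5.6479 + sqrt(0.58579677))/2 = 3.20663681
s_min^2 = (5.6479 - sqrt(0.58579677))/2 = 2.44126319
kappa = s_max/s_min = sqrt(3.20663681/2.44126319) = 1.1461

1.1461


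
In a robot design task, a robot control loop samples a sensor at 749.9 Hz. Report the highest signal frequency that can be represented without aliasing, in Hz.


f_max = f_s/2 = 749.9/2 = 374.9500

374.9500 Hz


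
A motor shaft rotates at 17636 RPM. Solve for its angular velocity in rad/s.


omega = 17636 * 2*pi/60 = 1846.8376

1846.8376 rad/s


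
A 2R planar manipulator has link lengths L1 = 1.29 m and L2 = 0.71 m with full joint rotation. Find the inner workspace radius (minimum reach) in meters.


r_min = |L1 - L2| = |1.29 - 0.71| = 0.5800

0.5800 m


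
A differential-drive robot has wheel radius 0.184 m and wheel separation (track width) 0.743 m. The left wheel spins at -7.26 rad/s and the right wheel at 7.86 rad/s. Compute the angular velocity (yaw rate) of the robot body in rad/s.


omega = r*(wR - wL)/L = 0.184*(7.86 - (-7.26))/0.743 = 3.7444

3.7444 rad/s


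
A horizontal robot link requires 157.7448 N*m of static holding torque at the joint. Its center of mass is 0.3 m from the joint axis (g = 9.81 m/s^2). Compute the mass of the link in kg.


m = tau / (g*L) = 157.7448 / (9.81 * 0.3) = 53.6000

53.6000 kg


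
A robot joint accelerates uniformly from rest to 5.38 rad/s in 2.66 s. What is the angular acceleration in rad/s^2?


alpha = delta_omega / t = 5.38 / 2.66 = 2.0226

2.0226 rad/s^2


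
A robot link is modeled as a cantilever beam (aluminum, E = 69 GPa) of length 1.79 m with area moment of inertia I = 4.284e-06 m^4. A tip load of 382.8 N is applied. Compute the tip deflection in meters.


delta = F*L^3/(3*E*I) = 382.8*1.79^3/(3*6.900e+10*4.284e-06)
      = 2195.4877692/886788 = 0.0025

0.0025 m


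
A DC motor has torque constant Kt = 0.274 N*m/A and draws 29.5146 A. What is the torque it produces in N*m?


tau = Kt * I = 0.274*29.5146 = 8.0870

8.0870 N*m


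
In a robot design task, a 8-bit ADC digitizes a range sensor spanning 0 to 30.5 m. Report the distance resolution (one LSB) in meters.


res = range / 2^n = 30.5/2^8 = 30.5/256 = 0.1191

0.1191 m


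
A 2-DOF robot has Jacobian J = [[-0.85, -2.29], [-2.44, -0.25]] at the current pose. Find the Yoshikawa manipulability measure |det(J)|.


det(J) = -0.85*-0.25 - (-2.29)*(-2.44) = -5.3751
|det(J)| = 5.3751

5.3751


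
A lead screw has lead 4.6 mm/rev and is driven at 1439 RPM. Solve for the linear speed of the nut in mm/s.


v = lead * (RPM/60) = 4.6*1439/60 = 110.3233

110.3233 mm/s


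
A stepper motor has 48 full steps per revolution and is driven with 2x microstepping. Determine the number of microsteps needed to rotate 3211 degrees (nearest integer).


step_size = 360/(48*2) = 360/96 = 3.750000 deg
n = 3211/(360/96) = 3211*96/360 = 856.2667 -> 856

856 steps


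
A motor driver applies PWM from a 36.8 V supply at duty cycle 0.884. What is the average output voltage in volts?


V_avg = V_supply * D = 36.8*0.884 = 32.5312

32.5312 V


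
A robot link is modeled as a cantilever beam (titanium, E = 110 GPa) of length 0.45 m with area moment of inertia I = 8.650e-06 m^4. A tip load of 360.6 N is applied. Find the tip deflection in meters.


delta = F*L^3/(3*E*I) = 360.6*0.45^3/(3*1.100e+11*8.650e-06)
      = 32.859675/2854500 = 1.1512e-05

1.1512e-05 m


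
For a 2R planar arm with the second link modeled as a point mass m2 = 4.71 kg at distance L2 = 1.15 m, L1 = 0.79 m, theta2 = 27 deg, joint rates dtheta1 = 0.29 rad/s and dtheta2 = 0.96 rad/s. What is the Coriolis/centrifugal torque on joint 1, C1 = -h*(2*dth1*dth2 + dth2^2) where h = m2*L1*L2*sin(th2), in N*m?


h = m2*L1*L2*sin(th2) = 4.71*0.79*1.15*sin(27 deg) = 1.942641
C1 = -h*(2*0.29*0.96 + 0.96^2) = -1.942641*1.4784 = -2.8720

-2.8720 N*m


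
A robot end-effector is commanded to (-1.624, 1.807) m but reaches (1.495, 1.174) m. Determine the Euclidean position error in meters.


dx = 1.495 - (-1.624) = 3.1190, dy = 1.174 - (1.807) = -0.6330
err = sqrt(9.728161 + 0.400689) = 3.1826

3.1826 m


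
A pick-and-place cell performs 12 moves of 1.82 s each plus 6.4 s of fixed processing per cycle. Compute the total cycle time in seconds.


T = 12*1.82 + 6.4 = 28.2400

28.2400 s


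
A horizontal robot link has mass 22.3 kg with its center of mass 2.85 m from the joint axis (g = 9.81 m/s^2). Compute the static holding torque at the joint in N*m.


tau = m*g*L = 22.3 * 9.81 * 2.85 = 623.4746

623.4746 N*m


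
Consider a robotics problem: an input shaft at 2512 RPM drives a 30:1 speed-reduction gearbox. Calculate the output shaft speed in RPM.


omega_out = omega_in / N = 2512 / 30 = 83.7333

83.7333 RPM


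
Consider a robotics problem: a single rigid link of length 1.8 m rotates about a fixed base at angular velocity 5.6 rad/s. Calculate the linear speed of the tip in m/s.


v = L*omega = 1.8 * 5.6 = 10.0800

10.0800 m/s


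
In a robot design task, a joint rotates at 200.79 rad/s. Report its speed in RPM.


RPM = 200.79 * 60/(2*pi) = 1917.4033

1917.4033 RPM


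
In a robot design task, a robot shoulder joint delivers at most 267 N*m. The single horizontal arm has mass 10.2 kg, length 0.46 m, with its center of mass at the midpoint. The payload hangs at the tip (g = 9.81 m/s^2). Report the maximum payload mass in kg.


tau_arm = m_arm*g*(L/2) = 10.2*9.81*0.46/2 = 23.0143 N*m
tau_payload = tau_max - tau_arm = 267 - 23.0143 = 243.9857
m_payload = tau_payload / (g*L) = 243.9857 / (9.81*0.46) = 54.0677

54.0677 kg


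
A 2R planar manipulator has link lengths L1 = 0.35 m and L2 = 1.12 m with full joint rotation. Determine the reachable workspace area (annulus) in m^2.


r_max = L1 + L2 = 1.4700, r_min = |L1 - L2| = 0.7700
A = pi*(r_max^2 - r_min^2) = pi*(2.1609 - 0.5929) = 4.9260

4.9260 m^2


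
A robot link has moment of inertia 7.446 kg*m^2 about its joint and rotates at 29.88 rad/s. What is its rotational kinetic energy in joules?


KE = (1/2)*I*omega^2 = 0.5*7.446*29.88^2 = 3323.9480

3323.9480 J


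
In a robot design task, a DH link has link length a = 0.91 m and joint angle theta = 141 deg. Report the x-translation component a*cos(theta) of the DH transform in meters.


a*cos(theta) = 0.91*cos(141 deg) = -0.7072

-0.7072 m


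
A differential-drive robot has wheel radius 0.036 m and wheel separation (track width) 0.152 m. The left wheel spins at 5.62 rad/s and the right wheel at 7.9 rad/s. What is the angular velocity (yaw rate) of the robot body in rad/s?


omega = r*(wR - wL)/L = 0.036*(7.9 - (5.62))/0.152 = 0.5400

0.5400 rad/s


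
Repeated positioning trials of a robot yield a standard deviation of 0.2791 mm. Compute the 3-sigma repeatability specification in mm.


repeatability = 3*sigma = 3*0.2791 = 0.8373

0.8373 mm


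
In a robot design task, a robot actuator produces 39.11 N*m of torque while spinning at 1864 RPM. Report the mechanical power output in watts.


omega = 1864 * 2*pi/60 = 195.197624 rad/s
P = tau * omega = 39.11 * 195.197624 = 7634.1791

7634.1791 W


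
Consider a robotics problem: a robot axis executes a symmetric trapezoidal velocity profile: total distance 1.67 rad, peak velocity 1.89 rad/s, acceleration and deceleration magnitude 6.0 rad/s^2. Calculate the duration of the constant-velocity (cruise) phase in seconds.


t_acc = v/a = 0.315000 s, d_acc = v^2/(2a) = 0.297675 rad each
d_cruise = 1.67 - 2*0.297675 = 1.074650 rad
t_cruise = d_cruise/v = 1.074650/1.89 = 0.5686

0.5686 s


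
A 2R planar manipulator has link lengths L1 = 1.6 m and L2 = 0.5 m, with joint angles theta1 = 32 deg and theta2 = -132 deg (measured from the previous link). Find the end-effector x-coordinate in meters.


x = L1*cos(th1) + L2*cos(th1+th2) = 1.6*cos(32 deg) + 0.5*cos(-100 deg) = 1.2701

1.2701 m


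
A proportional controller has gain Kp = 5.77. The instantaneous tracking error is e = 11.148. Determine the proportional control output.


u_P = Kp * e = 5.77 * 11.148 = 64.3240

64.3240


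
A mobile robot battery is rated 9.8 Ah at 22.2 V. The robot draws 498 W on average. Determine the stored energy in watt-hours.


E = capacity * V = 9.8*22.2 = 217.5600

217.5600 Wh


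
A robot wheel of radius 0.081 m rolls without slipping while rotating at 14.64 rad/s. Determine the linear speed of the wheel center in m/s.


v = omega * r = 14.64 * 0.081 = 1.1858

1.1858 m/s


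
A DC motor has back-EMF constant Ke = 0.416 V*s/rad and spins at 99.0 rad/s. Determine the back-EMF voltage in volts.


V_emf = Ke * omega = 0.416*99.0 = 41.1840

41.1840 V


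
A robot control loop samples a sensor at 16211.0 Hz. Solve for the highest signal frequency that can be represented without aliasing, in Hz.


f_max = f_s/2 = 16211.0/2 = 8105.5000

8105.5000 Hz


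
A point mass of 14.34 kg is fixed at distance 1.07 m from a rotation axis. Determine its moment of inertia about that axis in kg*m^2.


I = m*r^2 = 14.34*1.07^2 = 16.4179

16.4179 kg*m^2


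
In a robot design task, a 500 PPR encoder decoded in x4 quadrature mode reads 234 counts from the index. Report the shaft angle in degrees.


angle = counts * 360 / (PPR*4) = 234 * 360 / 2000 = 42.1200

42.1200 degrees


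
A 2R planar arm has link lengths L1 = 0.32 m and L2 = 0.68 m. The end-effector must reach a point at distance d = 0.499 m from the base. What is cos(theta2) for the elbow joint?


cos(th2) = (d^2 - L1^2 - L2^2)/(2*L1*L2) = (0.499^2 - 0.32^2 - 0.68^2)/(2*0.32*0.68) = -0.7256

-0.7256


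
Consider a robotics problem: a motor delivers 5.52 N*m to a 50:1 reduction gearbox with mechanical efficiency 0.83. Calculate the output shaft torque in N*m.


tau_out = tau_in * N * eta = 5.52 * 50 * 0.83 = 229.0800

229.0800 N*m


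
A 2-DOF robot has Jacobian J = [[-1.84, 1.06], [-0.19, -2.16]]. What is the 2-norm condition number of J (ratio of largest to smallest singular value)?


JJ^T eigenvalues: trace(JJ^T) = 9.2109, det(JJ^T) = det(J)^2 = 17.43730564
s_max^2 = (9.2109 + sqrt(15.09145625))/2 = 6.54783618
s_min^2 = (9.2109 - sqrt(15.09145625))/2 = 2.66306382
kappa = s_max/s_min = sqrt(6.54783618/2.66306382) = 1.5680

1.5680


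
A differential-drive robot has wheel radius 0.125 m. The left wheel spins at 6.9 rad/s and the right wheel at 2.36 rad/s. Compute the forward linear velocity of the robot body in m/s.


v = r*(wR + wL)/2 = 0.125*(2.36 + 6.9)/2 = 0.5787

0.5787 m/s


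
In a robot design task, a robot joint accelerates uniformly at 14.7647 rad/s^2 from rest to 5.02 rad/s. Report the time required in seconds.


t = delta_omega / alpha = 5.02 / 14.7647 = 0.3400

0.3400 s


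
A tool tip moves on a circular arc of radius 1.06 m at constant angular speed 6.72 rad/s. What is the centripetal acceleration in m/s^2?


a_c = omega^2 * r = 6.72^2 * 1.06 = 47.8679

47.8679 m/s^2


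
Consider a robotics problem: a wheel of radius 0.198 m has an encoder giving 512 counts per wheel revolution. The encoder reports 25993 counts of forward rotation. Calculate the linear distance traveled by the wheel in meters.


revs = 25993/512 = 50.767578
d = revs * 2*pi*r = 50.767578 * 2*pi*0.198 = 63.1585

63.1585 m


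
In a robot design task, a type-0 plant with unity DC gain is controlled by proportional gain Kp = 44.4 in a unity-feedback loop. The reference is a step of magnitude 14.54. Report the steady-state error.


e_ss = R/(1 + Kp) = 14.54/(1 + 44.4) = 14.54/45.4000 = 0.3203

0.3203


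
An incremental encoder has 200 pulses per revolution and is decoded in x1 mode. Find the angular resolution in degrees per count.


resolution = 360 / (PPR * 1) = 360 / 200 = 1.8000

1.8000 degrees


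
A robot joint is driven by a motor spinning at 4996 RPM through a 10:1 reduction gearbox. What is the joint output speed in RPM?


omega_joint = omega_motor / N = 4996 / 10 = 499.6000

499.6000 RPM


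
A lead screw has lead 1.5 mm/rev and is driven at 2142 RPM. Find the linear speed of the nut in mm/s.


v = lead * (RPM/60) = 1.5*2142/60 = 53.5500

53.5500 mm/s


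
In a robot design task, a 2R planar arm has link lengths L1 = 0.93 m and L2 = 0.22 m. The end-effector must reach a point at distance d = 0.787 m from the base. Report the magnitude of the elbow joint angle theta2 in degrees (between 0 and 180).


cos(th2) = (d^2 - L1^2 - L2^2)/(2*L1*L2) = (0.787^2 - 0.93^2 - 0.22^2)/(2*0.93*0.22) = -0.71830645
th2 = acos(-0.71830645) = 135.9148 deg

135.9148 degrees


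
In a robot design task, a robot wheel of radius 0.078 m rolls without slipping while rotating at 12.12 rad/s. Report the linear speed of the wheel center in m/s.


v = omega * r = 12.12 * 0.078 = 0.9454

0.9454 m/s


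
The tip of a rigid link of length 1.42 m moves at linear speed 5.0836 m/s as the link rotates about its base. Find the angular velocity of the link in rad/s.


omega = v / L = 5.0836 / 1.42 = 3.5800

3.5800 rad/s


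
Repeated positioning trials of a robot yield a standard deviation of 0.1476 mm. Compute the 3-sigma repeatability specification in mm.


repeatability = 3*sigma = 3*0.1476 = 0.4428

0.4428 mm


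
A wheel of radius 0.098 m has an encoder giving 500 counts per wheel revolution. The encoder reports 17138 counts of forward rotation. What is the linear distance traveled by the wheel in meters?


revs = 17138/500 = 34.276000
d = revs * 2*pi*r = 34.276000 * 2*pi*0.098 = 21.1055

21.1055 m


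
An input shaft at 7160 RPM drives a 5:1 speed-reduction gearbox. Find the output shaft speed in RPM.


omega_out = omega_in / N = 7160 / 5 = 1432.0000

1432.0000 RPM


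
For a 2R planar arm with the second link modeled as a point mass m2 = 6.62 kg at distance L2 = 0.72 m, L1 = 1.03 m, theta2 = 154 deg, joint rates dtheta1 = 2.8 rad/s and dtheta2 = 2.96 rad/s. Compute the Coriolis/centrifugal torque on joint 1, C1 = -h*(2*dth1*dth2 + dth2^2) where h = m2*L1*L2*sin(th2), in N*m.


h = m2*L1*L2*sin(th2) = 6.62*1.03*0.72*sin(154 deg) = 2.152136
C1 = -h*(2*2.8*2.96 + 2.96^2) = -2.152136*25.3376 = -54.5300

-54.5300 N*m


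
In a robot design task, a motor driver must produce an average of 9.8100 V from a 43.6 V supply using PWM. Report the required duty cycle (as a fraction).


D = V_avg/V_supply = 9.8100/43.6 = 0.2250

0.2250


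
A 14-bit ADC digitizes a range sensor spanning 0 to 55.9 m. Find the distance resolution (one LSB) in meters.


res = range / 2^n = 55.9/2^14 = 55.9/16384 = 0.0034

0.0034 m


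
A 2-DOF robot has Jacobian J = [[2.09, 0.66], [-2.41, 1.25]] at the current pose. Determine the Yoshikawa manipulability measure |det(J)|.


det(J) = 2.09*1.25 - (0.66)*(-2.41) = 4.2031
|det(J)| = 4.2031

4.2031


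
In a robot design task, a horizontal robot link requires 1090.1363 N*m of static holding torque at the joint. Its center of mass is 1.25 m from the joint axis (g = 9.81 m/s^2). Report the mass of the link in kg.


m = tau / (g*L) = 1090.1363 / (9.81 * 1.25) = 88.9000

88.9000 kg


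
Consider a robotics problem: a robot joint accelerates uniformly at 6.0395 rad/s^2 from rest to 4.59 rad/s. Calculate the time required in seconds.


t = delta_omega / alpha = 4.59 / 6.0395 = 0.7600

0.7600 s


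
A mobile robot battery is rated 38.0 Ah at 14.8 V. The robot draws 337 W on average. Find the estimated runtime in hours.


E = 38.0*14.8 = 562.4000 Wh
t = E/P = 562.4000/337 = 1.6688

1.6688 hours


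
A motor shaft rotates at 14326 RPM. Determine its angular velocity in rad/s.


omega = 14326 * 2*pi/60 = 1500.2152

1500.2152 rad/s


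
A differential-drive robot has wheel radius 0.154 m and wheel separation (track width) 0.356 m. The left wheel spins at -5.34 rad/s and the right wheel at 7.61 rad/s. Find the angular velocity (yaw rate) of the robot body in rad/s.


omega = r*(wR - wL)/L = 0.154*(7.61 - (-5.34))/0.356 = 5.6020

5.6020 rad/s


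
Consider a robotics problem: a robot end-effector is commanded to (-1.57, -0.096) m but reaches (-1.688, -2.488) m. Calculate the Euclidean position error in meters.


dx = -1.688 - (-1.57) = -0.1180, dy = -2.488 - (-0.096) = -2.3920
err = sqrt(0.013924 + 5.721664) = 2.3949

2.3949 m


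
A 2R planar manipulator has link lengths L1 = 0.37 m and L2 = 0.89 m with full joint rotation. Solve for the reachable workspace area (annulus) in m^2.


r_max = L1 + L2 = 1.2600, r_min = |L1 - L2| = 0.5200
A = pi*(r_max^2 - r_min^2) = pi*(1.5876 - 0.2704) = 4.1381

4.1381 m^2


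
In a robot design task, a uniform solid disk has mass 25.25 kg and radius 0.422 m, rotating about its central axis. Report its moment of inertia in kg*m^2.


I = (1/2)*m*R^2 = 0.5*25.25*0.422^2 = 2.2483

2.2483 kg*m^2


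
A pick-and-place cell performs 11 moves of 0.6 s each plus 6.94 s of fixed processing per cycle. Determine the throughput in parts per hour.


T_cycle = 11*0.6 + 6.94 = 13.5400 s
rate = 3600/T = 265.8789

265.8789 parts/hour


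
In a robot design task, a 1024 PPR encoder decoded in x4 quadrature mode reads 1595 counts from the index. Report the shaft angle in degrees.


angle = counts * 360 / (PPR*4) = 1595 * 360 / 4096 = 140.1855

140.1855 degrees


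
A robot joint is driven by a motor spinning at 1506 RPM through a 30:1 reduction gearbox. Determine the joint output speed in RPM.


omega_joint = omega_motor / N = 1506 / 30 = 50.2000

50.2000 RPM


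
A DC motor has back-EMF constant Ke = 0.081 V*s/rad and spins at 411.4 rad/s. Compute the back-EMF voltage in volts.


V_emf = Ke * omega = 0.081*411.4 = 33.3234

33.3234 V


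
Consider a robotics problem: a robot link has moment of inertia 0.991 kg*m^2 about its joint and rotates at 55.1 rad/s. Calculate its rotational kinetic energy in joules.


KE = (1/2)*I*omega^2 = 0.5*0.991*55.1^2 = 1504.3430

1504.3430 J


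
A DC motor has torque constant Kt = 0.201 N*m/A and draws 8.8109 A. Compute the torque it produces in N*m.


tau = Kt * I = 0.201*8.8109 = 1.7710

1.7710 N*m


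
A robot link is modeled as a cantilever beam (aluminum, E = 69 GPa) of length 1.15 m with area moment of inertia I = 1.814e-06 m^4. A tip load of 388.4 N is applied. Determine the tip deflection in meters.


delta = F*L^3/(3*E*I) = 388.4*1.15^3/(3*6.900e+10*1.814e-06)
      = 590.70785/375498 = 0.0016

0.0016 m


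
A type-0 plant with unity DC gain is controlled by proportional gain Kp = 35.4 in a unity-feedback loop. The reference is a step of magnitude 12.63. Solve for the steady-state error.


e_ss = R/(1 + Kp) = 12.63/(1 + 35.4) = 12.63/36.4000 = 0.3470

0.3470


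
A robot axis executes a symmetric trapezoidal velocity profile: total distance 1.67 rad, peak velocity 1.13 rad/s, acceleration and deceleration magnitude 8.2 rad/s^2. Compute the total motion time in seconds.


t_acc = v/a = 1.13/8.2 = 0.137805 s
d_acc = v^2/(2a) = 0.077860 rad (each ramp)
d_cruise = 1.67 - 2*0.077860 = 1.514280 rad
t_cruise = 1.514280/1.13 = 1.340071 s
t_total = 2*0.137805 + 1.340071 = 1.6157

1.6157 s


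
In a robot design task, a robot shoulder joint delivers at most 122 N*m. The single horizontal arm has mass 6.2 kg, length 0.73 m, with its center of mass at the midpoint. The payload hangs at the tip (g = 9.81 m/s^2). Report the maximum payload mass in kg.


tau_arm = m_arm*g*(L/2) = 6.2*9.81*0.73/2 = 22.2000 N*m
tau_payload = tau_max - tau_arm = 122 - 22.2000 = 99.8000
m_payload = tau_payload / (g*L) = 99.8000 / (9.81*0.73) = 13.9360

13.9360 kg


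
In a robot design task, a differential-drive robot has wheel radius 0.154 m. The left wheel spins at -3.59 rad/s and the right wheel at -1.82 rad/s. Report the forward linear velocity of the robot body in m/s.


v = r*(wR + wL)/2 = 0.154*(-1.82 + -3.59)/2 = -0.4166

-0.4166 m/s


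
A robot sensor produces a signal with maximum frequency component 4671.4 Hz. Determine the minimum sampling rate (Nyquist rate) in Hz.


f_s,min = 2*f_max = 2*4671.4 = 9342.8000

9342.8000 Hz


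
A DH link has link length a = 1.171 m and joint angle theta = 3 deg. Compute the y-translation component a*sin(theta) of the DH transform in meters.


a*sin(theta) = 1.171*sin(3 deg) = 0.0613

0.0613 m


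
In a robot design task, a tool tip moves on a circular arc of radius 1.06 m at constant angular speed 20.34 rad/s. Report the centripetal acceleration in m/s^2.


a_c = omega^2 * r = 20.34^2 * 1.06 = 438.5385

438.5385 m/s^2


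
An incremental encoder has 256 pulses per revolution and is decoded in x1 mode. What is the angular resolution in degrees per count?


resolution = 360 / (PPR * 1) = 360 / 256 = 1.4062

1.4062 degrees


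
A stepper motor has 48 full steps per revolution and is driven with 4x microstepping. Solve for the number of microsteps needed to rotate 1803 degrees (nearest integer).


step_size = 360/(48*4) = 360/192 = 1.875000 deg
n = 1803/(360/192) = 1803*192/360 = 961.6000 -> 962

962 steps


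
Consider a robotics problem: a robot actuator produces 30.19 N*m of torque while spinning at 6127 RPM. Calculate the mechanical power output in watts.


omega = 6127 * 2*pi/60 = 641.617940 rad/s
P = tau * omega = 30.19 * 641.617940 = 19370.4456

19370.4456 W


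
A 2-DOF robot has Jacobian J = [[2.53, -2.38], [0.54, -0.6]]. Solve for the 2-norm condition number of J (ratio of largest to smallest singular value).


JJ^T eigenvalues: trace(JJ^T) = 12.7169, det(JJ^T) = det(J)^2 = 0.05419584
s_max^2 = (12.7169 + sqrt(161.50276225))/2 = 12.71263685
s_min^2 = (12.7169 - sqrt(161.50276225))/2 = 0.00426315
kappa = s_max/s_min = sqrt(12.71263685/0.00426315) = 54.6075

54.6075


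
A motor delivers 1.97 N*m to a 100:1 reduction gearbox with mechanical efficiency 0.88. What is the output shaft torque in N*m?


tau_out = tau_in * N * eta = 1.97 * 100 * 0.88 = 173.3600

173.3600 N*m


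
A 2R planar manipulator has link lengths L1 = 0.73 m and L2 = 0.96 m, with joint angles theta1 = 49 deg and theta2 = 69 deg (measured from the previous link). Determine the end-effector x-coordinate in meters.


x = L1*cos(th1) + L2*cos(th1+th2) = 0.73*cos(49 deg) + 0.96*cos(118 deg) = 0.0282

0.0282 m


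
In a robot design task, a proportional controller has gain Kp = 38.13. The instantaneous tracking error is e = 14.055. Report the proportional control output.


u_P = Kp * e = 38.13 * 14.055 = 535.9171

535.9171


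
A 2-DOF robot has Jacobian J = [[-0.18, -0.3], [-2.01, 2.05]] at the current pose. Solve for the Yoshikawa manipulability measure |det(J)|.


det(J) = -0.18*2.05 - (-0.3)*(-2.01) = -0.9720
|det(J)| = 0.9720

0.9720


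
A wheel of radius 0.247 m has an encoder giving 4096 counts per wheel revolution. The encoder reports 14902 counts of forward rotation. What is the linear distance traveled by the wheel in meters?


revs = 14902/4096 = 3.638184
d = revs * 2*pi*r = 3.638184 * 2*pi*0.247 = 5.6463

5.6463 m


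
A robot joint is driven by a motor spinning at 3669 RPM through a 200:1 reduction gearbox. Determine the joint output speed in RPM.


omega_joint = omega_motor / N = 3669 / 200 = 18.3450

18.3450 RPM


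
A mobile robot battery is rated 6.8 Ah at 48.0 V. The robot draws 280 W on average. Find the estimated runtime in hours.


E = 6.8*48.0 = 326.4000 Wh
t = E/P = 326.4000/280 = 1.1657

1.1657 hours


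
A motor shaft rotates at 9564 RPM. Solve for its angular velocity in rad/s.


omega = 9564 * 2*pi/60 = 1001.5397

1001.5397 rad/s


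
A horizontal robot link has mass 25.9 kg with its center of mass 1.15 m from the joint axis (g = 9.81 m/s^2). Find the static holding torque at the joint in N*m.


tau = m*g*L = 25.9 * 9.81 * 1.15 = 292.1909

292.1909 N*m


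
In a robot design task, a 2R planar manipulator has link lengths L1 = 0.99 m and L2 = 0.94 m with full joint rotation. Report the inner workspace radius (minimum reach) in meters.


r_min = |L1 - L2| = |0.99 - 0.94| = 0.0500

0.0500 m


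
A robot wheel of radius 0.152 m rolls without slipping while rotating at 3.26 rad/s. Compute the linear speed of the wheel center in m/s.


v = omega * r = 3.26 * 0.152 = 0.4955

0.4955 m/s


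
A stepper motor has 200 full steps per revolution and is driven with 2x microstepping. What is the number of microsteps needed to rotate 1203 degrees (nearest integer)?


step_size = 360/(200*2) = 360/400 = 0.900000 deg
n = 1203/(360/400) = 1203*400/360 = 1336.6667 -> 1337

1337 steps


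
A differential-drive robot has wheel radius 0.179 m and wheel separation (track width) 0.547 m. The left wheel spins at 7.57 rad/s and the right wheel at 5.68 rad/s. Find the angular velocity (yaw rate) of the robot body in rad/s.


omega = r*(wR - wL)/L = 0.179*(5.68 - (7.57))/0.547 = -0.6185

-0.6185 rad/s


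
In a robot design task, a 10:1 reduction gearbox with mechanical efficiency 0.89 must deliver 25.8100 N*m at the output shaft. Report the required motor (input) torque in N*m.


tau_in = tau_out / (N * eta) = 25.8100 / (10 * 0.89) = 2.9000

2.9000 N*m


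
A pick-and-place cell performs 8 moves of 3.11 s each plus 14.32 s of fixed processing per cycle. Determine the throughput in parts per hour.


T_cycle = 8*3.11 + 14.32 = 39.2000 s
rate = 3600/T = 91.8367

91.8367 parts/hour


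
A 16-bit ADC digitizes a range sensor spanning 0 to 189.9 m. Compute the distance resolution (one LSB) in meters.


res = range / 2^n = 189.9/2^16 = 189.9/65536 = 0.0029

0.0029 m


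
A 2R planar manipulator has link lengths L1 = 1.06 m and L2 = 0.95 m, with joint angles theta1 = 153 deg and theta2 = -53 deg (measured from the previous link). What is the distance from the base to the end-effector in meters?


x = L1*cos(th1) + L2*cos(th1+th2) = -1.109433
y = L1*sin(th1) + L2*sin(th1+th2) = 1.416797
d = sqrt(x^2 + y^2) = sqrt(1.230842 + 2.007314) = 1.7995

1.7995 m


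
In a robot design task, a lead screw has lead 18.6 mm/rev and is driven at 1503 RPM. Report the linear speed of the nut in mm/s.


v = lead * (RPM/60) = 18.6*1503/60 = 465.9300

465.9300 mm/s


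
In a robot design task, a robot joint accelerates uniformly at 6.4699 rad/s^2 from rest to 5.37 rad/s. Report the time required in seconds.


t = delta_omega / alpha = 5.37 / 6.4699 = 0.8300

0.8300 s


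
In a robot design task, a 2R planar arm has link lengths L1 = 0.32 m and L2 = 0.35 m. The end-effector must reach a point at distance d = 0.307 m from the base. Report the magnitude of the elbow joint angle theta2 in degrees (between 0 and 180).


cos(th2) = (d^2 - L1^2 - L2^2)/(2*L1*L2) = (0.307^2 - 0.32^2 - 0.35^2)/(2*0.32*0.35) = -0.58326339
th2 = acos(-0.58326339) = 125.6804 deg

125.6804 degrees


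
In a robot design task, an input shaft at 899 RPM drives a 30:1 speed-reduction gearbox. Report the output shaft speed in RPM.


omega_out = omega_in / N = 899 / 30 = 29.9667

29.9667 RPM


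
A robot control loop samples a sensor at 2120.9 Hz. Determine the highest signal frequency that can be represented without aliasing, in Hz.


f_max = f_s/2 = 2120.9/2 = 1060.4500

1060.4500 Hz


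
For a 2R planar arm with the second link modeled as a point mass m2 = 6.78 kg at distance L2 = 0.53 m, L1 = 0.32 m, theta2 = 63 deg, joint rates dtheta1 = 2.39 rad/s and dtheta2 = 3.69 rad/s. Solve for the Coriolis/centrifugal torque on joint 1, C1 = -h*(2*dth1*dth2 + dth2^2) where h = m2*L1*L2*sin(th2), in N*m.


h = m2*L1*L2*sin(th2) = 6.78*0.32*0.53*sin(63 deg) = 1.024558
C1 = -h*(2*2.39*3.69 + 3.69^2) = -1.024558*31.2543 = -32.0218

-32.0218 N*m


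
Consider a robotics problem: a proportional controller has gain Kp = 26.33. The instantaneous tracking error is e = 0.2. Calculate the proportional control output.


u_P = Kp * e = 26.33 * 0.2 = 5.2660

5.2660


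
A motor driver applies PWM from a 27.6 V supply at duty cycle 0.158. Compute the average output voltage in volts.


V_avg = V_supply * D = 27.6*0.158 = 4.3608

4.3608 V


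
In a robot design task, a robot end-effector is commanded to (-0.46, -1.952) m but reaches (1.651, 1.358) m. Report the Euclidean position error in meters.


dx = 1.651 - (-0.46) = 2.1110, dy = 1.358 - (-1.952) = 3.3100
err = sqrt(4.456321 + 10.956100) = 3.9259

3.9259 m


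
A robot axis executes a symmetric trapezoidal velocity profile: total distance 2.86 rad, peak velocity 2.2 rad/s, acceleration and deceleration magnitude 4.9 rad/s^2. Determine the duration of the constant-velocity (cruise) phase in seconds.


t_acc = v/a = 0.448980 s, d_acc = v^2/(2a) = 0.493878 rad each
d_cruise = 2.86 - 2*0.493878 = 1.872244 rad
t_cruise = d_cruise/v = 1.872244/2.2 = 0.8510

0.8510 s


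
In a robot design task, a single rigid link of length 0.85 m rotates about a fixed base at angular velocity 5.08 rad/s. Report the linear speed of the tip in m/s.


v = L*omega = 0.85 * 5.08 = 4.3180

4.3180 m/s


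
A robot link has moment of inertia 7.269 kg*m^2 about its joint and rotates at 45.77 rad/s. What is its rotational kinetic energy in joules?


KE = (1/2)*I*omega^2 = 0.5*7.269*45.77^2 = 7613.8882

7613.8882 J


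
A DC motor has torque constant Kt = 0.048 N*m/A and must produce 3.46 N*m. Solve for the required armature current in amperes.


I = tau / Kt = 3.46/0.048 = 72.0833

72.0833 A


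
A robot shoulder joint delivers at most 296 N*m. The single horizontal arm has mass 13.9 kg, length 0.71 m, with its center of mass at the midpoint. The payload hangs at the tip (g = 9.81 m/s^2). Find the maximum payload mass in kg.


tau_arm = m_arm*g*(L/2) = 13.9*9.81*0.71/2 = 48.4074 N*m
tau_payload = tau_max - tau_arm = 296 - 48.4074 = 247.5926
m_payload = tau_payload / (g*L) = 247.5926 / (9.81*0.71) = 35.5476

35.5476 kg


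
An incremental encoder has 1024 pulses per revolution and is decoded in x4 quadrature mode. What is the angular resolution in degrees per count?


resolution = 360 / (PPR * 4) = 360 / 4096 = 0.0879

0.0879 degrees


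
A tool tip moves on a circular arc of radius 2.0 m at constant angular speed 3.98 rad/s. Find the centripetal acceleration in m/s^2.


a_c = omega^2 * r = 3.98^2 * 2.0 = 31.6808

31.6808 m/s^2


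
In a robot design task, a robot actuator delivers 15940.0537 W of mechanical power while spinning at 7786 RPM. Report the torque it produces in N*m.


omega = 7786 * 2*pi/60 = 815.348013 rad/s
tau = P / omega = 15940.0537 / 815.348013 = 19.5500

19.5500 N*m


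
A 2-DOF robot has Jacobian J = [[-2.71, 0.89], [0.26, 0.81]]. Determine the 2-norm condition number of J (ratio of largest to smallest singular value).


JJ^T eigenvalues: trace(JJ^T) = 8.8599, det(JJ^T) = det(J)^2 = 5.88790225
s_max^2 = (8.8599 + sqrt(54.94621901))/2 = 8.13623584
s_min^2 = (8.8599 - sqrt(54.94621901))/2 = 0.72366416
kappa = s_max/s_min = sqrt(8.13623584/0.72366416) = 3.3531

3.3531


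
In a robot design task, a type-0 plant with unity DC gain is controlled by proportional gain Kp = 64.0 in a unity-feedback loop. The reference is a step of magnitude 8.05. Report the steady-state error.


e_ss = R/(1 + Kp) = 8.05/(1 + 64.0) = 8.05/65.0000 = 0.1238

0.1238


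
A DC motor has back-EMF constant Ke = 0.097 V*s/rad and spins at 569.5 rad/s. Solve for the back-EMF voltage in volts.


V_emf = Ke * omega = 0.097*569.5 = 55.2415

55.2415 V


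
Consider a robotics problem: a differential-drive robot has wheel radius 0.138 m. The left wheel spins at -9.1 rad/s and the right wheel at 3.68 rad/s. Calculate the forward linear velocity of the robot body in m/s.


v = r*(wR + wL)/2 = 0.138*(3.68 + -9.1)/2 = -0.3740

-0.3740 m/s


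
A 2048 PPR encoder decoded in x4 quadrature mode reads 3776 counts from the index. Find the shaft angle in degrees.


angle = counts * 360 / (PPR*4) = 3776 * 360 / 8192 = 165.9375

165.9375 degrees


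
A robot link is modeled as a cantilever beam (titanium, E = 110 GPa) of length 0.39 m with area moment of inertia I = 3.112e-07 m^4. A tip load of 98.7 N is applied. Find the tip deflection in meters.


delta = F*L^3/(3*E*I) = 98.7*0.39^3/(3*1.100e+11*3.112e-07)
      = 5.8547853/102696 = 5.7011e-05

5.7011e-05 m


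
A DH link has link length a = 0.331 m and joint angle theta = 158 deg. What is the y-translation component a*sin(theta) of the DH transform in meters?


a*sin(theta) = 0.331*sin(158 deg) = 0.1240

0.1240 m


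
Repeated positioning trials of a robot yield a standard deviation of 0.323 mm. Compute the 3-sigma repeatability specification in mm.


repeatability = 3*sigma = 3*0.323 = 0.9690

0.9690 mm


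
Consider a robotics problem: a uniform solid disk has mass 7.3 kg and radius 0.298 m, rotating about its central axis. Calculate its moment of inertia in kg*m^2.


I = (1/2)*m*R^2 = 0.5*7.3*0.298^2 = 0.3241

0.3241 kg*m^2


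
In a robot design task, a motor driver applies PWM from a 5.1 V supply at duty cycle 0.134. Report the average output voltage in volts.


V_avg = V_supply * D = 5.1*0.134 = 0.6834

0.6834 V


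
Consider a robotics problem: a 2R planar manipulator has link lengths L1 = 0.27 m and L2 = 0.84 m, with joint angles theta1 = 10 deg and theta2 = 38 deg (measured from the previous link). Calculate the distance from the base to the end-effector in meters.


x = L1*cos(th1) + L2*cos(th1+th2) = 0.827968
y = L1*sin(th1) + L2*sin(th1+th2) = 0.671127
d = sqrt(x^2 + y^2) = sqrt(0.685531 + 0.450411) = 1.0658

1.0658 m


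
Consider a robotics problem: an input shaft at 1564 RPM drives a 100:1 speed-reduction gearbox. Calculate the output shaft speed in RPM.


omega_out = omega_in / N = 1564 / 100 = 15.6400

15.6400 RPM


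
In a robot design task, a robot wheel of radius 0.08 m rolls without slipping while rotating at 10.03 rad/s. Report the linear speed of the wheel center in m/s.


v = omega * r = 10.03 * 0.08 = 0.8024

0.8024 m/s


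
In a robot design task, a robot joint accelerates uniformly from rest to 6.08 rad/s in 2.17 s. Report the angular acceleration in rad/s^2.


alpha = delta_omega / t = 6.08 / 2.17 = 2.8018

2.8018 rad/s^2


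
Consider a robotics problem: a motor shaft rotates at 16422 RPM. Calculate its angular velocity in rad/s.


omega = 16422 * 2*pi/60 = 1719.7078

1719.7078 rad/s


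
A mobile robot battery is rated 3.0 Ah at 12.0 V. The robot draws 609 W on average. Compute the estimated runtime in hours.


E = 3.0*12.0 = 36.0000 Wh
t = E/P = 36.0000/609 = 0.0591

0.0591 hours


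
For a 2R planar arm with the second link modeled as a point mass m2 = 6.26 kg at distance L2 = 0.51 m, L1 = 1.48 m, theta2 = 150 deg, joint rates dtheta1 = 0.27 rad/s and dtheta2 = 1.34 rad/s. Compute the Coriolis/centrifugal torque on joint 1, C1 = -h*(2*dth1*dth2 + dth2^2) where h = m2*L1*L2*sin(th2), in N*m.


h = m2*L1*L2*sin(th2) = 6.26*1.48*0.51*sin(150 deg) = 2.362524
C1 = -h*(2*0.27*1.34 + 1.34^2) = -2.362524*2.5192 = -5.9517

-5.9517 N*m


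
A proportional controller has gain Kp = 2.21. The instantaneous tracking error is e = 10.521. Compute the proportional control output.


u_P = Kp * e = 2.21 * 10.521 = 23.2514

23.2514


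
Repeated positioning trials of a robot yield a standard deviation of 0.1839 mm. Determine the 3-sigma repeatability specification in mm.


repeatability = 3*sigma = 3*0.1839 = 0.5517

0.5517 mm


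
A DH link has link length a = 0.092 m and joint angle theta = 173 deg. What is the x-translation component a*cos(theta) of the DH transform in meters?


a*cos(theta) = 0.092*cos(173 deg) = -0.0913

-0.0913 m


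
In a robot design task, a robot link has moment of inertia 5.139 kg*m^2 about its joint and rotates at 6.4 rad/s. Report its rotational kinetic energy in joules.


KE = (1/2)*I*omega^2 = 0.5*5.139*6.4^2 = 105.2467

105.2467 J


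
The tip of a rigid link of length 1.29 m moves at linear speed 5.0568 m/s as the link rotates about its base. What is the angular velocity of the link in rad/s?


omega = v / L = 5.0568 / 1.29 = 3.9200

3.9200 rad/s


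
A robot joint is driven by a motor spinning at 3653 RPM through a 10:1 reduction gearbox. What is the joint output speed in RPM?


omega_joint = omega_motor / N = 3653 / 10 = 365.3000

365.3000 RPM


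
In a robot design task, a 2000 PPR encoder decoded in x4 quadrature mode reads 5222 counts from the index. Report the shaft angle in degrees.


angle = counts * 360 / (PPR*4) = 5222 * 360 / 8000 = 234.9900

234.9900 degrees


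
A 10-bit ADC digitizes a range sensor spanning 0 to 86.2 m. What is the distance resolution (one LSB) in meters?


res = range / 2^n = 86.2/2^10 = 86.2/1024 = 0.0842

0.0842 m


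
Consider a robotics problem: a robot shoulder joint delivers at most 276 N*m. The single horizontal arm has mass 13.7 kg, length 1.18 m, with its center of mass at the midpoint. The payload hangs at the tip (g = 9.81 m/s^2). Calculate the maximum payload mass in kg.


tau_arm = m_arm*g*(L/2) = 13.7*9.81*1.18/2 = 79.2942 N*m
tau_payload = tau_max - tau_arm = 276 - 79.2942 = 196.7058
m_payload = tau_payload / (g*L) = 196.7058 / (9.81*1.18) = 16.9928

16.9928 kg


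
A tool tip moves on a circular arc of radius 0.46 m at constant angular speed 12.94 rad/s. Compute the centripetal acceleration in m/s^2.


a_c = omega^2 * r = 12.94^2 * 0.46 = 77.0241

77.0241 m/s^2


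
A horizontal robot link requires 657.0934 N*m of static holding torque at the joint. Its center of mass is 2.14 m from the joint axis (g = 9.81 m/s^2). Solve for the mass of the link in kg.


m = tau / (g*L) = 657.0934 / (9.81 * 2.14) = 31.3000

31.3000 kg


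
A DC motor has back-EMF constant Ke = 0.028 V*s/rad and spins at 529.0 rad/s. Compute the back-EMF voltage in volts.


V_emf = Ke * omega = 0.028*529.0 = 14.8120

14.8120 V


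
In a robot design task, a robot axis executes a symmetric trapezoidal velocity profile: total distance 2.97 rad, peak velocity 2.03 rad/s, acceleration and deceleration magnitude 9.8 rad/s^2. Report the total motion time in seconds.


t_acc = v/a = 2.03/9.8 = 0.207143 s
d_acc = v^2/(2a) = 0.210250 rad (each ramp)
d_cruise = 2.97 - 2*0.210250 = 2.549500 rad
t_cruise = 2.549500/2.03 = 1.255911 s
t_total = 2*0.207143 + 1.255911 = 1.6702

1.6702 s


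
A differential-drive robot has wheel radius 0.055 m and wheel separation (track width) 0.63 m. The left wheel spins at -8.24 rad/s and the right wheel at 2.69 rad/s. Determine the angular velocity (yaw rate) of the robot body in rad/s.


omega = r*(wR - wL)/L = 0.055*(2.69 - (-8.24))/0.63 = 0.9542

0.9542 rad/s


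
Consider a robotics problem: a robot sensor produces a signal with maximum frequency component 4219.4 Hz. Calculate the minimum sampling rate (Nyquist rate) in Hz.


f_s,min = 2*f_max = 2*4219.4 = 8438.8000

8438.8000 Hz


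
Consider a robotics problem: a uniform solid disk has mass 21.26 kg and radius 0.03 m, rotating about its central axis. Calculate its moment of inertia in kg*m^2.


I = (1/2)*m*R^2 = 0.5*21.26*0.03^2 = 0.0096

0.0096 kg*m^2
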